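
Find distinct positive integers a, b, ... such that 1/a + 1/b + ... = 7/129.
1/19 + 1/613 + 1/1502463

Greedy algorithm:
7/129: ceiling(129/7) = 19, use 1/19
4/2451: ceiling(2451/4) = 613, use 1/613
1/1502463: ceiling(1502463/1) = 1502463, use 1/1502463
Result: 7/129 = 1/19 + 1/613 + 1/1502463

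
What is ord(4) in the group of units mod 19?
9

19 is prime, so ord(4) divides φ(19) = 18.
Divisors of 18: 1, 2, 3, 6, 9, 18.
Repeated squaring: 4^1 ≡ 4, 4^2 ≡ 16, 4^4 ≡ 9, 4^8 ≡ 5, 4^16 ≡ 6 (mod 19).
Test 4^d mod 19 for each divisor d in increasing order:
4^1 ≡ 4
4^2 ≡ 16
4^3 = 4^2·4^1 ≡ 7
4^6 = 4^4·4^2 ≡ 11
4^9 = 4^8·4^1 ≡ 1  ← first divisor giving 1
The order is 9.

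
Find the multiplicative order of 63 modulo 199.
11

199 is prime, so ord(63) divides φ(199) = 198.
Divisors of 198: 1, 2, 3, 6, 9, 11, 18, 22, 33, 66, 99, 198.
Repeated squaring: 63^1 ≡ 63, 63^2 ≡ 188, 63^4 ≡ 121, 63^8 ≡ 114, 63^16 ≡ 61, 63^32 ≡ 139, 63^64 ≡ 18, 63^128 ≡ 125 (mod 199).
Test 63^d mod 199 for each divisor d in increasing order:
63^1 ≡ 63
63^2 ≡ 188
63^3 = 63^2·63^1 ≡ 103
63^6 = 63^4·63^2 ≡ 62
63^9 = 63^8·63^1 ≡ 18
63^11 = 63^8·63^2·63^1 ≡ 1  ← first divisor giving 1
The order is 11.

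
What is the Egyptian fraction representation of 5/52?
1/11 + 1/191 + 1/109252

Greedy algorithm:
5/52: ceiling(52/5) = 11, use 1/11
3/572: ceiling(572/3) = 191, use 1/191
1/109252: ceiling(109252/1) = 109252, use 1/109252
Result: 5/52 = 1/11 + 1/191 + 1/109252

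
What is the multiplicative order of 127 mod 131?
130

131 is prime, so ord(127) divides φ(131) = 130.
Divisors of 130: 1, 2, 5, 10, 13, 26, 65, 130.
Repeated squaring: 127^1 ≡ 127, 127^2 ≡ 16, 127^4 ≡ 125, 127^8 ≡ 36, 127^16 ≡ 117, 127^32 ≡ 65, 127^64 ≡ 33, 127^128 ≡ 41 (mod 131).
Test 127^d mod 131 for each divisor d in increasing order:
127^1 ≡ 127
127^2 ≡ 16
127^5 = 127^4·127^1 ≡ 24
127^10 = 127^8·127^2 ≡ 52
127^13 = 127^8·127^4·127^1 ≡ 78
127^26 = 127^16·127^8·127^2 ≡ 58
127^65 = 127^64·127^1 ≡ 130
127^130 = 127^128·127^2 ≡ 1  ← first divisor giving 1
The order is 130.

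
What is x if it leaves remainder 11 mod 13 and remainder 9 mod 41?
50

Using Chinese Remainder Theorem:
M = 13 × 41 = 533
M1 = 41, M2 = 13
y1 = 41^(-1) mod 13 = 7
y2 = 13^(-1) mod 41 = 19
x = (11×41×7 + 9×13×19) mod 533 = 50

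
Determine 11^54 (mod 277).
225

Repeated squaring. Binary of 54 = 110110.
11^1 ≡ 11 (mod 277); 11^2 ≡ 121 (mod 277); 11^4 ≡ 237 (mod 277); 11^8 ≡ 215 (mod 277); 11^16 ≡ 243 (mod 277); 11^32 ≡ 48 (mod 277)
11^54 = 11^2 × 11^4 × 11^16 × 11^32 ≡ 225 (mod 277)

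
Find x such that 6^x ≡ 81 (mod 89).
52

Baby-step giant-step with step n = ⌈√89⌉ = 10.
Baby steps 6^j mod 89 (j:value) for j=0..9: 0:1, 1:6, 2:36, 3:38, 4:50, 5:33, 6:20, 7:31, 8:8, 9:48.
Giant-step multiplier: 6^(-10) ≡ 6^(88-10) = 6^78 ≡ 17 (mod 89).
Giant steps γ_i = 81·17^i mod 89: γ_0=81, γ_1=42, γ_2=2, γ_3=34, γ_4=44, γ_5=36 (in table at j=2).
x = i·n + j = 5·10 + 2 = 52.
Check: 6^52 ≡ 81 (mod 89).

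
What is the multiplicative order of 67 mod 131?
130

131 is prime, so ord(67) divides φ(131) = 130.
Divisors of 130: 1, 2, 5, 10, 13, 26, 65, 130.
Repeated squaring: 67^1 ≡ 67, 67^2 ≡ 35, 67^4 ≡ 46, 67^8 ≡ 20, 67^16 ≡ 7, 67^32 ≡ 49, 67^64 ≡ 43, 67^128 ≡ 15 (mod 131).
Test 67^d mod 131 for each divisor d in increasing order:
67^1 ≡ 67
67^2 ≡ 35
67^5 = 67^4·67^1 ≡ 69
67^10 = 67^8·67^2 ≡ 45
67^13 = 67^8·67^4·67^1 ≡ 70
67^26 = 67^16·67^8·67^2 ≡ 53
67^65 = 67^64·67^1 ≡ 130
67^130 = 67^128·67^2 ≡ 1  ← first divisor giving 1
The order is 130.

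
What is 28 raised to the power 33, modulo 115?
68

Repeated squaring. Binary of 33 = 100001.
28^1 ≡ 28 (mod 115); 28^2 ≡ 94 (mod 115); 28^4 ≡ 96 (mod 115); 28^8 ≡ 16 (mod 115); 28^16 ≡ 26 (mod 115); 28^32 ≡ 101 (mod 115)
28^33 = 28^1 × 28^32 ≡ 68 (mod 115)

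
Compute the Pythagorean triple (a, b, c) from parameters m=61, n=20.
(3321, 2440, 4121)

Euclid's formula: a = m² - n², b = 2mn, c = m² + n²
m = 61, n = 20
a = 61² - 20² = 3721 - 400 = 3321
b = 2 × 61 × 20 = 2440
c = 61² + 20² = 3721 + 400 = 4121
Verification: 3321² + 2440² = 11029041 + 5953600 = 16982641 = 4121² ✓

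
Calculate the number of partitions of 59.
831820

p(n) counts ways to write n as a sum of positive integers (order ignored).
Euler's pentagonal recurrence: p(k) = p(k-1) + p(k-2) - p(k-5) - p(k-7) + p(k-12) + p(k-15) - ... (offsets j(3j∓1)/2, signs ++--, p(0)=1, p(<0)=0).
DP table for k = 0..58: p(0)=1, p(1)=1, p(2)=2, p(3)=3, p(4)=5, p(5)=7, p(6)=11, p(7)=15, p(8)=22, p(9)=30, p(10)=42, p(11)=56, p(12)=77, p(13)=101, p(14)=135, p(15)=176, p(16)=231, p(17)=297, p(18)=385, p(19)=490, p(20)=627, p(21)=792, p(22)=1002, p(23)=1255, p(24)=1575, p(25)=1958, p(26)=2436, p(27)=3010, p(28)=3718, p(29)=4565, p(30)=5604, p(31)=6842, p(32)=8349, p(33)=10143, p(34)=12310, p(35)=14883, p(36)=17977, p(37)=21637, p(38)=26015, p(39)=31185, p(40)=37338, p(41)=44583, p(42)=53174, p(43)=63261, p(44)=75175, p(45)=89134, p(46)=105558, p(47)=124754, p(48)=147273, p(49)=173525, p(50)=204226, p(51)=239943, p(52)=281589, p(53)=329931, p(54)=386155, p(55)=451276, p(56)=526823, p(57)=614154, p(58)=715220.
Final step: p(59) = p(58) + p(57) - p(54) - p(52) + p(47) + p(44) - p(37) - p(33) + p(24) + p(19) - p(8) - p(2)
= 715220 + 614154 - 386155 - 281589 + 124754 + 75175 - 21637 - 10143 + 1575 + 490 - 22 - 2
= 831820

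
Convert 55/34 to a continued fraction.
[1; 1, 1, 1, 1, 1, 1, 2]

Euclidean algorithm steps:
55 = 1 × 34 + 21
34 = 1 × 21 + 13
21 = 1 × 13 + 8
13 = 1 × 8 + 5
8 = 1 × 5 + 3
5 = 1 × 3 + 2
3 = 1 × 2 + 1
2 = 2 × 1 + 0
Continued fraction: [1; 1, 1, 1, 1, 1, 1, 2]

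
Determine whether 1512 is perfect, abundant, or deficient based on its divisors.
abundant

Proper divisors of 1512: sum = 1 + 2 + 3 + 4 + 6 + 7 + 8 + 9 + ... + 252 + 378 + 504 + 756 (31 divisors) = 3288
Since 3288 > 1512, 1512 is abundant.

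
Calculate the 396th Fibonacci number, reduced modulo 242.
74

Matrix identity: Q^n = [[F_(n+1), F_n], [F_n, F_(n-1)]] with Q = [[1,1],[1,0]].
n = 396 = 110001100₂. Square-and-multiply, entries mod 242:
Q^1 = [[1,1],[1,0]]
Q^3 = (Q^1)²·Q = [[3,2],[2,1]]
Q^6 = (Q^3)² = [[13,8],[8,5]]
Q^12 = (Q^6)² = [[233,144],[144,89]]
Q^24 = (Q^12)² = [[5,146],[146,101]]
Q^49 = (Q^24)²·Q = [[33,45],[45,230]]
Q^99 = (Q^49)²·Q = [[187,210],[210,219]]
Q^198 = (Q^99)² = [[177,76],[76,101]]
Q^396 = (Q^198)² = [[79,74],[74,5]]
F_396 mod 242 = Q^396[0][1] = 74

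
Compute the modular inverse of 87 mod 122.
115

gcd(87, 122) = 1, so the inverse exists.
Extended Euclidean algorithm on (122, 87):
122 = 1 × 87 + 35  ⟹  35 = (1)·122 + (-1)·87
87 = 2 × 35 + 17  ⟹  17 = (-2)·122 + (3)·87
35 = 2 × 17 + 1  ⟹  1 = (5)·122 + (-7)·87
So (-7)·87 ≡ 1 (mod 122), i.e. 87^(-1) ≡ -7 ≡ 115 (mod 122).
Check: 87 × 115 = 10005 ≡ 1 (mod 122)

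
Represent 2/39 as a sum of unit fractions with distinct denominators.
1/20 + 1/780

Greedy algorithm:
2/39: ceiling(39/2) = 20, use 1/20
1/780: ceiling(780/1) = 780, use 1/780
Result: 2/39 = 1/20 + 1/780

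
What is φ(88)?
40

88 = 2^3 × 11
φ(n) = n × ∏(1 - 1/p) for each prime p dividing n
φ(88) = 88 × (1 - 1/2) × (1 - 1/11) = 40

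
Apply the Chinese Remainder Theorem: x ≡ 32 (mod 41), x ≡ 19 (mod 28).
1139

Using Chinese Remainder Theorem:
M = 41 × 28 = 1148
M1 = 28, M2 = 41
y1 = 28^(-1) mod 41 = 22
y2 = 41^(-1) mod 28 = 13
x = (32×28×22 + 19×41×13) mod 1148 = 1139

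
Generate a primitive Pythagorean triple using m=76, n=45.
(3751, 6840, 7801)

Euclid's formula: a = m² - n², b = 2mn, c = m² + n²
m = 76, n = 45
a = 76² - 45² = 5776 - 2025 = 3751
b = 2 × 76 × 45 = 6840
c = 76² + 45² = 5776 + 2025 = 7801
Verification: 3751² + 6840² = 14070001 + 46785600 = 60855601 = 7801² ✓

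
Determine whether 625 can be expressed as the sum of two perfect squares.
0² + 25² (a=0, b=25)

Factorization: 625 = 5^4
By Fermat: n is sum of two squares iff every prime p ≡ 3 (mod 4) appears to even power.
All primes ≡ 3 (mod 4) appear to even power.
Search a = 0, 1, 2, … for 625 - a² a perfect square: first hit at a = 0: 625 - 0 = 625 = 25².
625 = 0² + 25² = 0 + 625 ✓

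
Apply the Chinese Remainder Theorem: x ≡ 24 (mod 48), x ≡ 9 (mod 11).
504

Using Chinese Remainder Theorem:
M = 48 × 11 = 528
M1 = 11, M2 = 48
y1 = 11^(-1) mod 48 = 35
y2 = 48^(-1) mod 11 = 3
x = (24×11×35 + 9×48×3) mod 528 = 504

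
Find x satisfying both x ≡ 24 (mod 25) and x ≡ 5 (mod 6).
149

Using Chinese Remainder Theorem:
M = 25 × 6 = 150
M1 = 6, M2 = 25
y1 = 6^(-1) mod 25 = 21
y2 = 25^(-1) mod 6 = 1
x = (24×6×21 + 5×25×1) mod 150 = 149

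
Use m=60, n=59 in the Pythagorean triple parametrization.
(119, 7080, 7081)

Euclid's formula: a = m² - n², b = 2mn, c = m² + n²
m = 60, n = 59
a = 60² - 59² = 3600 - 3481 = 119
b = 2 × 60 × 59 = 7080
c = 60² + 59² = 3600 + 3481 = 7081
Verification: 119² + 7080² = 14161 + 50126400 = 50140561 = 7081² ✓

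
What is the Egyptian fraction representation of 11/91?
1/9 + 1/103 + 1/16872 + 1/474423768

Greedy algorithm:
11/91: ceiling(91/11) = 9, use 1/9
8/819: ceiling(819/8) = 103, use 1/103
5/84357: ceiling(84357/5) = 16872, use 1/16872
1/474423768: ceiling(474423768/1) = 474423768, use 1/474423768
Result: 11/91 = 1/9 + 1/103 + 1/16872 + 1/474423768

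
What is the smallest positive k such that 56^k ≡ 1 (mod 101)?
25

101 is prime, so ord(56) divides φ(101) = 100.
Divisors of 100: 1, 2, 4, 5, 10, 20, 25, 50, 100.
Repeated squaring: 56^1 ≡ 56, 56^2 ≡ 5, 56^4 ≡ 25, 56^8 ≡ 19, 56^16 ≡ 58, 56^32 ≡ 31, 56^64 ≡ 52 (mod 101).
Test 56^d mod 101 for each divisor d in increasing order:
56^1 ≡ 56
56^2 ≡ 5
56^4 ≡ 25
56^5 = 56^4·56^1 ≡ 87
56^10 = 56^8·56^2 ≡ 95
56^20 = 56^16·56^4 ≡ 36
56^25 = 56^16·56^8·56^1 ≡ 1  ← first divisor giving 1
The order is 25.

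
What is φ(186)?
60

186 = 2 × 3 × 31
φ(n) = n × ∏(1 - 1/p) for each prime p dividing n
φ(186) = 186 × (1 - 1/2) × (1 - 1/3) × (1 - 1/31) = 60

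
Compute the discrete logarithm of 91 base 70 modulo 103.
64

Baby-step giant-step with step n = ⌈√103⌉ = 11.
Baby steps 70^j mod 103 (j:value) for j=0..10: 0:1, 1:70, 2:59, 3:10, 4:82, 5:75, 6:100, 7:99, 8:29, 9:73, 10:63.
Giant-step multiplier: 70^(-11) ≡ 70^(102-11) = 70^91 ≡ 65 (mod 103).
Giant steps γ_i = 91·65^i mod 103: γ_0=91, γ_1=44, γ_2=79, γ_3=88, γ_4=55, γ_5=73 (in table at j=9).
x = i·n + j = 5·11 + 9 = 64.
Check: 70^64 ≡ 91 (mod 103).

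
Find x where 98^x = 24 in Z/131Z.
125

Baby-step giant-step with step n = ⌈√131⌉ = 12.
Baby steps 98^j mod 131 (j:value) for j=0..11: 0:1, 1:98, 2:41, 3:88, 4:109, 5:71, 6:15, 7:29, 8:91, 9:10, 10:63, 11:17.
Giant-step multiplier: 98^(-12) ≡ 98^(130-12) = 98^118 ≡ 46 (mod 131).
Giant steps γ_i = 24·46^i mod 131: γ_0=24, γ_1=56, γ_2=87, γ_3=72, γ_4=37, γ_5=130, γ_6=85, γ_7=111, γ_8=128, γ_9=124, γ_10=71 (in table at j=5).
x = i·n + j = 10·12 + 5 = 125.
Check: 98^125 ≡ 24 (mod 131).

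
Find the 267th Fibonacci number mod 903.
131

Matrix identity: Q^n = [[F_(n+1), F_n], [F_n, F_(n-1)]] with Q = [[1,1],[1,0]].
n = 267 = 100001011₂. Square-and-multiply, entries mod 903:
Q^1 = [[1,1],[1,0]]
Q^2 = (Q^1)² = [[2,1],[1,1]]
Q^4 = (Q^2)² = [[5,3],[3,2]]
Q^8 = (Q^4)² = [[34,21],[21,13]]
Q^16 = (Q^8)² = [[694,84],[84,610]]
Q^33 = (Q^16)²·Q = [[442,169],[169,273]]
Q^66 = (Q^33)² = [[884,736],[736,148]]
Q^133 = (Q^66)²·Q = [[386,257],[257,129]]
Q^267 = (Q^133)²·Q = [[648,131],[131,517]]
F_267 mod 903 = Q^267[0][1] = 131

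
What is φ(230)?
88

230 = 2 × 5 × 23
φ(n) = n × ∏(1 - 1/p) for each prime p dividing n
φ(230) = 230 × (1 - 1/2) × (1 - 1/5) × (1 - 1/23) = 88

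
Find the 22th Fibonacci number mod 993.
830

Matrix identity: Q^n = [[F_(n+1), F_n], [F_n, F_(n-1)]] with Q = [[1,1],[1,0]].
n = 22 = 10110₂. Square-and-multiply, entries mod 993:
Q^1 = [[1,1],[1,0]]
Q^2 = (Q^1)² = [[2,1],[1,1]]
Q^5 = (Q^2)²·Q = [[8,5],[5,3]]
Q^11 = (Q^5)²·Q = [[144,89],[89,55]]
Q^22 = (Q^11)² = [[853,830],[830,23]]
F_22 mod 993 = Q^22[0][1] = 830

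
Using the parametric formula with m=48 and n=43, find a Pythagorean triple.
(455, 4128, 4153)

Euclid's formula: a = m² - n², b = 2mn, c = m² + n²
m = 48, n = 43
a = 48² - 43² = 2304 - 1849 = 455
b = 2 × 48 × 43 = 4128
c = 48² + 43² = 2304 + 1849 = 4153
Verification: 455² + 4128² = 207025 + 17040384 = 17247409 = 4153² ✓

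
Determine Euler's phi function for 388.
192

388 = 2^2 × 97
φ(n) = n × ∏(1 - 1/p) for each prime p dividing n
φ(388) = 388 × (1 - 1/2) × (1 - 1/97) = 192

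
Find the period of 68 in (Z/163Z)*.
162

163 is prime, so ord(68) divides φ(163) = 162.
Divisors of 162: 1, 2, 3, 6, 9, 18, 27, 54, 81, 162.
Repeated squaring: 68^1 ≡ 68, 68^2 ≡ 60, 68^4 ≡ 14, 68^8 ≡ 33, 68^16 ≡ 111, 68^32 ≡ 96, 68^64 ≡ 88, 68^128 ≡ 83 (mod 163).
Test 68^d mod 163 for each divisor d in increasing order:
68^1 ≡ 68
68^2 ≡ 60
68^3 = 68^2·68^1 ≡ 5
68^6 = 68^4·68^2 ≡ 25
68^9 = 68^8·68^1 ≡ 125
68^18 = 68^16·68^2 ≡ 140
68^27 = 68^16·68^8·68^2·68^1 ≡ 59
68^54 = 68^32·68^16·68^4·68^2 ≡ 58
68^81 = 68^64·68^16·68^1 ≡ 162
68^162 = 68^128·68^32·68^2 ≡ 1  ← first divisor giving 1
The order is 162.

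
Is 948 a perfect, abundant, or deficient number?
abundant

Proper divisors of 948: sum = 1 + 2 + 3 + 4 + 6 + 12 + 79 + 158 + 237 + 316 + 474 = 1292
Since 1292 > 948, 948 is abundant.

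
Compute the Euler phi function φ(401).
400

401 = 401
φ(n) = n × ∏(1 - 1/p) for each prime p dividing n
φ(401) = 401 × (1 - 1/401) = 400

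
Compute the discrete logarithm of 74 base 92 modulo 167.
161

Baby-step giant-step with step n = ⌈√167⌉ = 13.
Baby steps 92^j mod 167 (j:value) for j=0..12: 0:1, 1:92, 2:114, 3:134, 4:137, 5:79, 6:87, 7:155, 8:65, 9:135, 10:62, 11:26, 12:54.
Giant-step multiplier: 92^(-13) ≡ 92^(166-13) = 92^153 ≡ 163 (mod 167).
Giant steps γ_i = 74·163^i mod 167: γ_0=74, γ_1=38, γ_2=15, γ_3=107, γ_4=73, γ_5=42, γ_6=166, γ_7=4, γ_8=151, γ_9=64, γ_10=78, γ_11=22, γ_12=79 (in table at j=5).
x = i·n + j = 12·13 + 5 = 161.
Check: 92^161 ≡ 74 (mod 167).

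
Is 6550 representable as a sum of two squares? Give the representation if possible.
Not possible

Factorization: 6550 = 2 × 5^2 × 131
By Fermat: n is sum of two squares iff every prime p ≡ 3 (mod 4) appears to even power.
Prime(s) ≡ 3 (mod 4) with odd exponent: [(131, 1)]
Therefore 6550 cannot be expressed as a² + b².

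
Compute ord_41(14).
8

41 is prime, so ord(14) divides φ(41) = 40.
Divisors of 40: 1, 2, 4, 5, 8, 10, 20, 40.
Repeated squaring: 14^1 ≡ 14, 14^2 ≡ 32, 14^4 ≡ 40, 14^8 ≡ 1, 14^16 ≡ 1, 14^32 ≡ 1 (mod 41).
Test 14^d mod 41 for each divisor d in increasing order:
14^1 ≡ 14
14^2 ≡ 32
14^4 ≡ 40
14^5 = 14^4·14^1 ≡ 27
14^8 ≡ 1  ← first divisor giving 1
The order is 8.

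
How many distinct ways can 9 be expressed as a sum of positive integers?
30

p(n) counts ways to write n as a sum of positive integers (order ignored).
Examples: 9; 8 + 1; 7 + 2; 7 + 1 + 1; 6 + 3; ... (30 total)
p(9) = 30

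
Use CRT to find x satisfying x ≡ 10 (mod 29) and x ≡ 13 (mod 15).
358

Using Chinese Remainder Theorem:
M = 29 × 15 = 435
M1 = 15, M2 = 29
y1 = 15^(-1) mod 29 = 2
y2 = 29^(-1) mod 15 = 14
x = (10×15×2 + 13×29×14) mod 435 = 358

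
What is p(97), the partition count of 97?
133230930

p(n) counts ways to write n as a sum of positive integers (order ignored).
Euler's pentagonal recurrence: p(k) = p(k-1) + p(k-2) - p(k-5) - p(k-7) + p(k-12) + p(k-15) - ... (offsets j(3j∓1)/2, signs ++--, p(0)=1, p(<0)=0).
DP table for k = 0..96: p(0)=1, p(1)=1, p(2)=2, p(3)=3, p(4)=5, p(5)=7, p(6)=11, p(7)=15, p(8)=22, p(9)=30, p(10)=42, p(11)=56, p(12)=77, p(13)=101, p(14)=135, p(15)=176, p(16)=231, p(17)=297, p(18)=385, p(19)=490, p(20)=627, p(21)=792, p(22)=1002, p(23)=1255, p(24)=1575, p(25)=1958, p(26)=2436, p(27)=3010, p(28)=3718, p(29)=4565, p(30)=5604, p(31)=6842, p(32)=8349, p(33)=10143, p(34)=12310, p(35)=14883, p(36)=17977, p(37)=21637, p(38)=26015, p(39)=31185, p(40)=37338, p(41)=44583, p(42)=53174, p(43)=63261, p(44)=75175, p(45)=89134, p(46)=105558, p(47)=124754, p(48)=147273, p(49)=173525, p(50)=204226, p(51)=239943, p(52)=281589, p(53)=329931, p(54)=386155, p(55)=451276, p(56)=526823, p(57)=614154, p(58)=715220, p(59)=831820, p(60)=966467, p(61)=1121505, p(62)=1300156, p(63)=1505499, p(64)=1741630, p(65)=2012558, p(66)=2323520, p(67)=2679689, p(68)=3087735, p(69)=3554345, p(70)=4087968, p(71)=4697205, p(72)=5392783, p(73)=6185689, p(74)=7089500, p(75)=8118264, p(76)=9289091, p(77)=10619863, p(78)=12132164, p(79)=13848650, p(80)=15796476, p(81)=18004327, p(82)=20506255, p(83)=23338469, p(84)=26543660, p(85)=30167357, p(86)=34262962, p(87)=38887673, p(88)=44108109, p(89)=49995925, p(90)=56634173, p(91)=64112359, p(92)=72533807, p(93)=82010177, p(94)=92669720, p(95)=104651419, p(96)=118114304.
Final step: p(97) = p(96) + p(95) - p(92) - p(90) + p(85) + p(82) - p(75) - p(71) + p(62) + p(57) - p(46) - p(40) + p(27) + p(20) - p(5)
= 118114304 + 104651419 - 72533807 - 56634173 + 30167357 + 20506255 - 8118264 - 4697205 + 1300156 + 614154 - 105558 - 37338 + 3010 + 627 - 7
= 133230930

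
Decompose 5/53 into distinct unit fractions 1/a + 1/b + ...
1/11 + 1/292 + 1/170236

Greedy algorithm:
5/53: ceiling(53/5) = 11, use 1/11
2/583: ceiling(583/2) = 292, use 1/292
1/170236: ceiling(170236/1) = 170236, use 1/170236
Result: 5/53 = 1/11 + 1/292 + 1/170236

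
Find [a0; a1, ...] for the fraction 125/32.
[3; 1, 9, 1, 2]

Euclidean algorithm steps:
125 = 3 × 32 + 29
32 = 1 × 29 + 3
29 = 9 × 3 + 2
3 = 1 × 2 + 1
2 = 2 × 1 + 0
Continued fraction: [3; 1, 9, 1, 2]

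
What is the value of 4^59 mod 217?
163

Repeated squaring. Binary of 59 = 111011.
4^1 ≡ 4 (mod 217); 4^2 ≡ 16 (mod 217); 4^4 ≡ 39 (mod 217); 4^8 ≡ 2 (mod 217); 4^16 ≡ 4 (mod 217); 4^32 ≡ 16 (mod 217)
4^59 = 4^1 × 4^2 × 4^8 × 4^16 × 4^32 ≡ 163 (mod 217)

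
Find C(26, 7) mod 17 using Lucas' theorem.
2

Using Lucas' theorem:
Write n=26 and k=7 in base 17:
n in base 17: [1, 9]
k in base 17: [0, 7]
C(26,7) mod 17 = ∏ C(n_i, k_i) mod 17
Digit binomials (mod 17): C(1,0) = 1; C(9,7) = 36 ≡ 2
Product: 1 × 2 = 2 ≡ 2 (mod 17)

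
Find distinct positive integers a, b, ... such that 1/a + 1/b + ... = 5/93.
1/19 + 1/884 + 1/1562028

Greedy algorithm:
5/93: ceiling(93/5) = 19, use 1/19
2/1767: ceiling(1767/2) = 884, use 1/884
1/1562028: ceiling(1562028/1) = 1562028, use 1/1562028
Result: 5/93 = 1/19 + 1/884 + 1/1562028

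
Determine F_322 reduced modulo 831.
418

Matrix identity: Q^n = [[F_(n+1), F_n], [F_n, F_(n-1)]] with Q = [[1,1],[1,0]].
n = 322 = 101000010₂. Square-and-multiply, entries mod 831:
Q^1 = [[1,1],[1,0]]
Q^2 = (Q^1)² = [[2,1],[1,1]]
Q^5 = (Q^2)²·Q = [[8,5],[5,3]]
Q^10 = (Q^5)² = [[89,55],[55,34]]
Q^20 = (Q^10)² = [[143,117],[117,26]]
Q^40 = (Q^20)² = [[67,660],[660,238]]
Q^80 = (Q^40)² = [[490,198],[198,292]]
Q^161 = (Q^80)²·Q = [[358,88],[88,270]]
Q^322 = (Q^161)² = [[455,418],[418,37]]
F_322 mod 831 = Q^322[0][1] = 418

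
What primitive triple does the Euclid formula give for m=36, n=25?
(671, 1800, 1921)

Euclid's formula: a = m² - n², b = 2mn, c = m² + n²
m = 36, n = 25
a = 36² - 25² = 1296 - 625 = 671
b = 2 × 36 × 25 = 1800
c = 36² + 25² = 1296 + 625 = 1921
Verification: 671² + 1800² = 450241 + 3240000 = 3690241 = 1921² ✓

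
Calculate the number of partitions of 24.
1575

p(n) counts ways to write n as a sum of positive integers (order ignored).
Euler's pentagonal recurrence: p(k) = p(k-1) + p(k-2) - p(k-5) - p(k-7) + p(k-12) + p(k-15) - ... (offsets j(3j∓1)/2, signs ++--, p(0)=1, p(<0)=0).
DP table for k = 0..23: p(0)=1, p(1)=1, p(2)=2, p(3)=3, p(4)=5, p(5)=7, p(6)=11, p(7)=15, p(8)=22, p(9)=30, p(10)=42, p(11)=56, p(12)=77, p(13)=101, p(14)=135, p(15)=176, p(16)=231, p(17)=297, p(18)=385, p(19)=490, p(20)=627, p(21)=792, p(22)=1002, p(23)=1255.
Final step: p(24) = p(23) + p(22) - p(19) - p(17) + p(12) + p(9) - p(2)
= 1255 + 1002 - 490 - 297 + 77 + 30 - 2
= 1575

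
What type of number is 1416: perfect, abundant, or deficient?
abundant

Proper divisors of 1416: sum = 1 + 2 + 3 + 4 + 6 + 8 + 12 + 24 + 59 + 118 + 177 + 236 + 354 + 472 + 708 = 2184
Since 2184 > 1416, 1416 is abundant.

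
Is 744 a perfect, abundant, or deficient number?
abundant

Proper divisors of 744: sum = 1 + 2 + 3 + 4 + 6 + 8 + 12 + 24 + 31 + 62 + 93 + 124 + 186 + 248 + 372 = 1176
Since 1176 > 744, 744 is abundant.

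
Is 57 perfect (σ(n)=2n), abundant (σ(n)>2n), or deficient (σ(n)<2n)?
deficient

Proper divisors of 57: sum = 1 + 3 + 19 = 23
Since 23 < 57, 57 is deficient.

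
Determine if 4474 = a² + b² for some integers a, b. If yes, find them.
35² + 57² (a=35, b=57)

Factorization: 4474 = 2 × 2237
By Fermat: n is sum of two squares iff every prime p ≡ 3 (mod 4) appears to even power.
All primes ≡ 3 (mod 4) appear to even power.
Search a = 0, 1, 2, … for 4474 - a² a perfect square: first hit at a = 35: 4474 - 1225 = 3249 = 57².
4474 = 35² + 57² = 1225 + 3249 ✓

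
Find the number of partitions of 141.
16670689208

p(n) counts ways to write n as a sum of positive integers (order ignored).
Euler's pentagonal recurrence: p(k) = p(k-1) + p(k-2) - p(k-5) - p(k-7) + p(k-12) + p(k-15) - ... (offsets j(3j∓1)/2, signs ++--, p(0)=1, p(<0)=0).
DP table for k = 0..140: p(0)=1, p(1)=1, p(2)=2, p(3)=3, p(4)=5, p(5)=7, p(6)=11, p(7)=15, p(8)=22, p(9)=30, p(10)=42, p(11)=56, p(12)=77, p(13)=101, p(14)=135, p(15)=176, p(16)=231, p(17)=297, p(18)=385, p(19)=490, p(20)=627, p(21)=792, p(22)=1002, p(23)=1255, p(24)=1575, p(25)=1958, p(26)=2436, p(27)=3010, p(28)=3718, p(29)=4565, p(30)=5604, p(31)=6842, p(32)=8349, p(33)=10143, p(34)=12310, p(35)=14883, p(36)=17977, p(37)=21637, p(38)=26015, p(39)=31185, p(40)=37338, p(41)=44583, p(42)=53174, p(43)=63261, p(44)=75175, p(45)=89134, p(46)=105558, p(47)=124754, p(48)=147273, p(49)=173525, p(50)=204226, p(51)=239943, p(52)=281589, p(53)=329931, p(54)=386155, p(55)=451276, p(56)=526823, p(57)=614154, p(58)=715220, p(59)=831820, p(60)=966467, p(61)=1121505, p(62)=1300156, p(63)=1505499, p(64)=1741630, p(65)=2012558, p(66)=2323520, p(67)=2679689, p(68)=3087735, p(69)=3554345, p(70)=4087968, p(71)=4697205, p(72)=5392783, p(73)=6185689, p(74)=7089500, p(75)=8118264, p(76)=9289091, p(77)=10619863, p(78)=12132164, p(79)=13848650, p(80)=15796476, p(81)=18004327, p(82)=20506255, p(83)=23338469, p(84)=26543660, p(85)=30167357, p(86)=34262962, p(87)=38887673, p(88)=44108109, p(89)=49995925, p(90)=56634173, p(91)=64112359, p(92)=72533807, p(93)=82010177, p(94)=92669720, p(95)=104651419, p(96)=118114304, p(97)=133230930, p(98)=150198136, p(99)=169229875, p(100)=190569292, p(101)=214481126, p(102)=241265379, p(103)=271248950, p(104)=304801365, p(105)=342325709, p(106)=384276336, p(107)=431149389, p(108)=483502844, p(109)=541946240, p(110)=607163746, p(111)=679903203, p(112)=761002156, p(113)=851376628, p(114)=952050665, p(115)=1064144451, p(116)=1188908248, p(117)=1327710076, p(118)=1482074143, p(119)=1653668665, p(120)=1844349560, p(121)=2056148051, p(122)=2291320912, p(123)=2552338241, p(124)=2841940500, p(125)=3163127352, p(126)=3519222692, p(127)=3913864295, p(128)=4351078600, p(129)=4835271870, p(130)=5371315400, p(131)=5964539504, p(132)=6620830889, p(133)=7346629512, p(134)=8149040695, p(135)=9035836076, p(136)=10015581680, p(137)=11097645016, p(138)=12292341831, p(139)=13610949895, p(140)=15065878135.
Final step: p(141) = p(140) + p(139) - p(136) - p(134) + p(129) + p(126) - p(119) - p(115) + p(106) + p(101) - p(90) - p(84) + p(71) + p(64) - p(49) - p(41) + p(24) + p(15)
= 15065878135 + 13610949895 - 10015581680 - 8149040695 + 4835271870 + 3519222692 - 1653668665 - 1064144451 + 384276336 + 214481126 - 56634173 - 26543660 + 4697205 + 1741630 - 173525 - 44583 + 1575 + 176
= 16670689208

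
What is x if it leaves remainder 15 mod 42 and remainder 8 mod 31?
225

Using Chinese Remainder Theorem:
M = 42 × 31 = 1302
M1 = 31, M2 = 42
y1 = 31^(-1) mod 42 = 19
y2 = 42^(-1) mod 31 = 17
x = (15×31×19 + 8×42×17) mod 1302 = 225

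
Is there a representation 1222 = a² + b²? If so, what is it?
Not possible

Factorization: 1222 = 2 × 13 × 47
By Fermat: n is sum of two squares iff every prime p ≡ 3 (mod 4) appears to even power.
Prime(s) ≡ 3 (mod 4) with odd exponent: [(47, 1)]
Therefore 1222 cannot be expressed as a² + b².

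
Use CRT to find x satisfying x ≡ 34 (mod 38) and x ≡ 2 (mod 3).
110

Using Chinese Remainder Theorem:
M = 38 × 3 = 114
M1 = 3, M2 = 38
y1 = 3^(-1) mod 38 = 13
y2 = 38^(-1) mod 3 = 2
x = (34×3×13 + 2×38×2) mod 114 = 110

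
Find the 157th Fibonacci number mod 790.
317

Matrix identity: Q^n = [[F_(n+1), F_n], [F_n, F_(n-1)]] with Q = [[1,1],[1,0]].
n = 157 = 10011101₂. Square-and-multiply, entries mod 790:
Q^1 = [[1,1],[1,0]]
Q^2 = (Q^1)² = [[2,1],[1,1]]
Q^4 = (Q^2)² = [[5,3],[3,2]]
Q^9 = (Q^4)²·Q = [[55,34],[34,21]]
Q^19 = (Q^9)²·Q = [[445,231],[231,214]]
Q^39 = (Q^19)²·Q = [[715,166],[166,549]]
Q^78 = (Q^39)² = [[1,474],[474,317]]
Q^157 = (Q^78)²·Q = [[159,317],[317,632]]
F_157 mod 790 = Q^157[0][1] = 317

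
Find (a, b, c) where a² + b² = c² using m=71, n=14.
(4845, 1988, 5237)

Euclid's formula: a = m² - n², b = 2mn, c = m² + n²
m = 71, n = 14
a = 71² - 14² = 5041 - 196 = 4845
b = 2 × 71 × 14 = 1988
c = 71² + 14² = 5041 + 196 = 5237
Verification: 4845² + 1988² = 23474025 + 3952144 = 27426169 = 5237² ✓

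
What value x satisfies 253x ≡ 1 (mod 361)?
244

gcd(253, 361) = 1, so the inverse exists.
Extended Euclidean algorithm on (361, 253):
361 = 1 × 253 + 108  ⟹  108 = (1)·361 + (-1)·253
253 = 2 × 108 + 37  ⟹  37 = (-2)·361 + (3)·253
108 = 2 × 37 + 34  ⟹  34 = (5)·361 + (-7)·253
37 = 1 × 34 + 3  ⟹  3 = (-7)·361 + (10)·253
34 = 11 × 3 + 1  ⟹  1 = (82)·361 + (-117)·253
So (-117)·253 ≡ 1 (mod 361), i.e. 253^(-1) ≡ -117 ≡ 244 (mod 361).
Check: 253 × 244 = 61732 ≡ 1 (mod 361)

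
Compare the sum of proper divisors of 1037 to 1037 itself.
deficient

Proper divisors of 1037: sum = 1 + 17 + 61 = 79
Since 79 < 1037, 1037 is deficient.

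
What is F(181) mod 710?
331

Matrix identity: Q^n = [[F_(n+1), F_n], [F_n, F_(n-1)]] with Q = [[1,1],[1,0]].
n = 181 = 10110101₂. Square-and-multiply, entries mod 710:
Q^1 = [[1,1],[1,0]]
Q^2 = (Q^1)² = [[2,1],[1,1]]
Q^5 = (Q^2)²·Q = [[8,5],[5,3]]
Q^11 = (Q^5)²·Q = [[144,89],[89,55]]
Q^22 = (Q^11)² = [[257,671],[671,296]]
Q^45 = (Q^22)²·Q = [[563,120],[120,443]]
Q^90 = (Q^45)² = [[509,20],[20,489]]
Q^181 = (Q^90)²·Q = [[411,331],[331,80]]
F_181 mod 710 = Q^181[0][1] = 331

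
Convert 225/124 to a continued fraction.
[1; 1, 4, 2, 1, 1, 4]

Euclidean algorithm steps:
225 = 1 × 124 + 101
124 = 1 × 101 + 23
101 = 4 × 23 + 9
23 = 2 × 9 + 5
9 = 1 × 5 + 4
5 = 1 × 4 + 1
4 = 4 × 1 + 0
Continued fraction: [1; 1, 4, 2, 1, 1, 4]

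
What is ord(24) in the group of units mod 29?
7

29 is prime, so ord(24) divides φ(29) = 28.
Divisors of 28: 1, 2, 4, 7, 14, 28.
Repeated squaring: 24^1 ≡ 24, 24^2 ≡ 25, 24^4 ≡ 16, 24^8 ≡ 24, 24^16 ≡ 25 (mod 29).
Test 24^d mod 29 for each divisor d in increasing order:
24^1 ≡ 24
24^2 ≡ 25
24^4 ≡ 16
24^7 = 24^4·24^2·24^1 ≡ 1  ← first divisor giving 1
The order is 7.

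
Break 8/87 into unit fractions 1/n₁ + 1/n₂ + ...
1/11 + 1/957

Greedy algorithm:
8/87: ceiling(87/8) = 11, use 1/11
1/957: ceiling(957/1) = 957, use 1/957
Result: 8/87 = 1/11 + 1/957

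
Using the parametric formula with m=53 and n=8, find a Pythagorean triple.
(2745, 848, 2873)

Euclid's formula: a = m² - n², b = 2mn, c = m² + n²
m = 53, n = 8
a = 53² - 8² = 2809 - 64 = 2745
b = 2 × 53 × 8 = 848
c = 53² + 8² = 2809 + 64 = 2873
Verification: 2745² + 848² = 7535025 + 719104 = 8254129 = 2873² ✓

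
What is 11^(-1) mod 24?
11

gcd(11, 24) = 1, so the inverse exists.
Extended Euclidean algorithm on (24, 11):
24 = 2 × 11 + 2  ⟹  2 = (1)·24 + (-2)·11
11 = 5 × 2 + 1  ⟹  1 = (-5)·24 + (11)·11
So (11)·11 ≡ 1 (mod 24), i.e. 11^(-1) ≡ 11 (mod 24).
Check: 11 × 11 = 121 ≡ 1 (mod 24)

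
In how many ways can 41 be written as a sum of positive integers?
44583

p(n) counts ways to write n as a sum of positive integers (order ignored).
Euler's pentagonal recurrence: p(k) = p(k-1) + p(k-2) - p(k-5) - p(k-7) + p(k-12) + p(k-15) - ... (offsets j(3j∓1)/2, signs ++--, p(0)=1, p(<0)=0).
DP table for k = 0..40: p(0)=1, p(1)=1, p(2)=2, p(3)=3, p(4)=5, p(5)=7, p(6)=11, p(7)=15, p(8)=22, p(9)=30, p(10)=42, p(11)=56, p(12)=77, p(13)=101, p(14)=135, p(15)=176, p(16)=231, p(17)=297, p(18)=385, p(19)=490, p(20)=627, p(21)=792, p(22)=1002, p(23)=1255, p(24)=1575, p(25)=1958, p(26)=2436, p(27)=3010, p(28)=3718, p(29)=4565, p(30)=5604, p(31)=6842, p(32)=8349, p(33)=10143, p(34)=12310, p(35)=14883, p(36)=17977, p(37)=21637, p(38)=26015, p(39)=31185, p(40)=37338.
Final step: p(41) = p(40) + p(39) - p(36) - p(34) + p(29) + p(26) - p(19) - p(15) + p(6) + p(1)
= 37338 + 31185 - 17977 - 12310 + 4565 + 2436 - 490 - 176 + 11 + 1
= 44583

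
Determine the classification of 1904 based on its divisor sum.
abundant

Proper divisors of 1904: sum = 1 + 2 + 4 + 7 + 8 + 14 + 16 + 17 + ... + 238 + 272 + 476 + 952 (19 divisors) = 2560
Since 2560 > 1904, 1904 is abundant.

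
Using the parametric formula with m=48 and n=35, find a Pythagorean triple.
(1079, 3360, 3529)

Euclid's formula: a = m² - n², b = 2mn, c = m² + n²
m = 48, n = 35
a = 48² - 35² = 2304 - 1225 = 1079
b = 2 × 48 × 35 = 3360
c = 48² + 35² = 2304 + 1225 = 3529
Verification: 1079² + 3360² = 1164241 + 11289600 = 12453841 = 3529² ✓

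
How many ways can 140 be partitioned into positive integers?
15065878135

p(n) counts ways to write n as a sum of positive integers (order ignored).
Euler's pentagonal recurrence: p(k) = p(k-1) + p(k-2) - p(k-5) - p(k-7) + p(k-12) + p(k-15) - ... (offsets j(3j∓1)/2, signs ++--, p(0)=1, p(<0)=0).
DP table for k = 0..139: p(0)=1, p(1)=1, p(2)=2, p(3)=3, p(4)=5, p(5)=7, p(6)=11, p(7)=15, p(8)=22, p(9)=30, p(10)=42, p(11)=56, p(12)=77, p(13)=101, p(14)=135, p(15)=176, p(16)=231, p(17)=297, p(18)=385, p(19)=490, p(20)=627, p(21)=792, p(22)=1002, p(23)=1255, p(24)=1575, p(25)=1958, p(26)=2436, p(27)=3010, p(28)=3718, p(29)=4565, p(30)=5604, p(31)=6842, p(32)=8349, p(33)=10143, p(34)=12310, p(35)=14883, p(36)=17977, p(37)=21637, p(38)=26015, p(39)=31185, p(40)=37338, p(41)=44583, p(42)=53174, p(43)=63261, p(44)=75175, p(45)=89134, p(46)=105558, p(47)=124754, p(48)=147273, p(49)=173525, p(50)=204226, p(51)=239943, p(52)=281589, p(53)=329931, p(54)=386155, p(55)=451276, p(56)=526823, p(57)=614154, p(58)=715220, p(59)=831820, p(60)=966467, p(61)=1121505, p(62)=1300156, p(63)=1505499, p(64)=1741630, p(65)=2012558, p(66)=2323520, p(67)=2679689, p(68)=3087735, p(69)=3554345, p(70)=4087968, p(71)=4697205, p(72)=5392783, p(73)=6185689, p(74)=7089500, p(75)=8118264, p(76)=9289091, p(77)=10619863, p(78)=12132164, p(79)=13848650, p(80)=15796476, p(81)=18004327, p(82)=20506255, p(83)=23338469, p(84)=26543660, p(85)=30167357, p(86)=34262962, p(87)=38887673, p(88)=44108109, p(89)=49995925, p(90)=56634173, p(91)=64112359, p(92)=72533807, p(93)=82010177, p(94)=92669720, p(95)=104651419, p(96)=118114304, p(97)=133230930, p(98)=150198136, p(99)=169229875, p(100)=190569292, p(101)=214481126, p(102)=241265379, p(103)=271248950, p(104)=304801365, p(105)=342325709, p(106)=384276336, p(107)=431149389, p(108)=483502844, p(109)=541946240, p(110)=607163746, p(111)=679903203, p(112)=761002156, p(113)=851376628, p(114)=952050665, p(115)=1064144451, p(116)=1188908248, p(117)=1327710076, p(118)=1482074143, p(119)=1653668665, p(120)=1844349560, p(121)=2056148051, p(122)=2291320912, p(123)=2552338241, p(124)=2841940500, p(125)=3163127352, p(126)=3519222692, p(127)=3913864295, p(128)=4351078600, p(129)=4835271870, p(130)=5371315400, p(131)=5964539504, p(132)=6620830889, p(133)=7346629512, p(134)=8149040695, p(135)=9035836076, p(136)=10015581680, p(137)=11097645016, p(138)=12292341831, p(139)=13610949895.
Final step: p(140) = p(139) + p(138) - p(135) - p(133) + p(128) + p(125) - p(118) - p(114) + p(105) + p(100) - p(89) - p(83) + p(70) + p(63) - p(48) - p(40) + p(23) + p(14)
= 13610949895 + 12292341831 - 9035836076 - 7346629512 + 4351078600 + 3163127352 - 1482074143 - 952050665 + 342325709 + 190569292 - 49995925 - 23338469 + 4087968 + 1505499 - 147273 - 37338 + 1255 + 135
= 15065878135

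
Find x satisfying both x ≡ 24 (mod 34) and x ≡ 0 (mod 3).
24

Using Chinese Remainder Theorem:
M = 34 × 3 = 102
M1 = 3, M2 = 34
y1 = 3^(-1) mod 34 = 23
y2 = 34^(-1) mod 3 = 1
x = (24×3×23 + 0×34×1) mod 102 = 24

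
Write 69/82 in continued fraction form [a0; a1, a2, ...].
[0; 1, 5, 3, 4]

Euclidean algorithm steps:
69 = 0 × 82 + 69
82 = 1 × 69 + 13
69 = 5 × 13 + 4
13 = 3 × 4 + 1
4 = 4 × 1 + 0
Continued fraction: [0; 1, 5, 3, 4]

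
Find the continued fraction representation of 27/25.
[1; 12, 2]

Euclidean algorithm steps:
27 = 1 × 25 + 2
25 = 12 × 2 + 1
2 = 2 × 1 + 0
Continued fraction: [1; 12, 2]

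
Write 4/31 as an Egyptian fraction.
1/8 + 1/248

Greedy algorithm:
4/31: ceiling(31/4) = 8, use 1/8
1/248: ceiling(248/1) = 248, use 1/248
Result: 4/31 = 1/8 + 1/248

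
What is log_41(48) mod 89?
45

Baby-step giant-step with step n = ⌈√89⌉ = 10.
Baby steps 41^j mod 89 (j:value) for j=0..9: 0:1, 1:41, 2:79, 3:35, 4:11, 5:6, 6:68, 7:29, 8:32, 9:66.
Giant-step multiplier: 41^(-10) ≡ 41^(88-10) = 41^78 ≡ 47 (mod 89).
Giant steps γ_i = 48·47^i mod 89: γ_0=48, γ_1=31, γ_2=33, γ_3=38, γ_4=6 (in table at j=5).
x = i·n + j = 4·10 + 5 = 45.
Check: 41^45 ≡ 48 (mod 89).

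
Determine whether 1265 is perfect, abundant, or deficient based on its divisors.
deficient

Proper divisors of 1265: sum = 1 + 5 + 11 + 23 + 55 + 115 + 253 = 463
Since 463 < 1265, 1265 is deficient.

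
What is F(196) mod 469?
423

Matrix identity: Q^n = [[F_(n+1), F_n], [F_n, F_(n-1)]] with Q = [[1,1],[1,0]].
n = 196 = 11000100₂. Square-and-multiply, entries mod 469:
Q^1 = [[1,1],[1,0]]
Q^3 = (Q^1)²·Q = [[3,2],[2,1]]
Q^6 = (Q^3)² = [[13,8],[8,5]]
Q^12 = (Q^6)² = [[233,144],[144,89]]
Q^24 = (Q^12)² = [[454,406],[406,48]]
Q^49 = (Q^24)²·Q = [[239,442],[442,266]]
Q^98 = (Q^49)² = [[163,435],[435,197]]
Q^196 = (Q^98)² = [[54,423],[423,100]]
F_196 mod 469 = Q^196[0][1] = 423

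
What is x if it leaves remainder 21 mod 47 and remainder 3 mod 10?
303

Using Chinese Remainder Theorem:
M = 47 × 10 = 470
M1 = 10, M2 = 47
y1 = 10^(-1) mod 47 = 33
y2 = 47^(-1) mod 10 = 3
x = (21×10×33 + 3×47×3) mod 470 = 303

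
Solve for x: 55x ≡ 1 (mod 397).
231

gcd(55, 397) = 1, so the inverse exists.
Extended Euclidean algorithm on (397, 55):
397 = 7 × 55 + 12  ⟹  12 = (1)·397 + (-7)·55
55 = 4 × 12 + 7  ⟹  7 = (-4)·397 + (29)·55
12 = 1 × 7 + 5  ⟹  5 = (5)·397 + (-36)·55
7 = 1 × 5 + 2  ⟹  2 = (-9)·397 + (65)·55
5 = 2 × 2 + 1  ⟹  1 = (23)·397 + (-166)·55
So (-166)·55 ≡ 1 (mod 397), i.e. 55^(-1) ≡ -166 ≡ 231 (mod 397).
Check: 55 × 231 = 12705 ≡ 1 (mod 397)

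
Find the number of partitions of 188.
1398341745571

p(n) counts ways to write n as a sum of positive integers (order ignored).
Euler's pentagonal recurrence: p(k) = p(k-1) + p(k-2) - p(k-5) - p(k-7) + p(k-12) + p(k-15) - ... (offsets j(3j∓1)/2, signs ++--, p(0)=1, p(<0)=0).
DP table for k = 0..187: p(0)=1, p(1)=1, p(2)=2, p(3)=3, p(4)=5, p(5)=7, p(6)=11, p(7)=15, p(8)=22, p(9)=30, p(10)=42, p(11)=56, p(12)=77, p(13)=101, p(14)=135, p(15)=176, p(16)=231, p(17)=297, p(18)=385, p(19)=490, p(20)=627, p(21)=792, p(22)=1002, p(23)=1255, p(24)=1575, p(25)=1958, p(26)=2436, p(27)=3010, p(28)=3718, p(29)=4565, p(30)=5604, p(31)=6842, p(32)=8349, p(33)=10143, p(34)=12310, p(35)=14883, p(36)=17977, p(37)=21637, p(38)=26015, p(39)=31185, p(40)=37338, p(41)=44583, p(42)=53174, p(43)=63261, p(44)=75175, p(45)=89134, p(46)=105558, p(47)=124754, p(48)=147273, p(49)=173525, p(50)=204226, p(51)=239943, p(52)=281589, p(53)=329931, p(54)=386155, p(55)=451276, p(56)=526823, p(57)=614154, p(58)=715220, p(59)=831820, p(60)=966467, p(61)=1121505, p(62)=1300156, p(63)=1505499, p(64)=1741630, p(65)=2012558, p(66)=2323520, p(67)=2679689, p(68)=3087735, p(69)=3554345, p(70)=4087968, p(71)=4697205, p(72)=5392783, p(73)=6185689, p(74)=7089500, p(75)=8118264, p(76)=9289091, p(77)=10619863, p(78)=12132164, p(79)=13848650, p(80)=15796476, p(81)=18004327, p(82)=20506255, p(83)=23338469, p(84)=26543660, p(85)=30167357, p(86)=34262962, p(87)=38887673, p(88)=44108109, p(89)=49995925, p(90)=56634173, p(91)=64112359, p(92)=72533807, p(93)=82010177, p(94)=92669720, p(95)=104651419, p(96)=118114304, p(97)=133230930, p(98)=150198136, p(99)=169229875, p(100)=190569292, p(101)=214481126, p(102)=241265379, p(103)=271248950, p(104)=304801365, p(105)=342325709, p(106)=384276336, p(107)=431149389, p(108)=483502844, p(109)=541946240, p(110)=607163746, p(111)=679903203, p(112)=761002156, p(113)=851376628, p(114)=952050665, p(115)=1064144451, p(116)=1188908248, p(117)=1327710076, p(118)=1482074143, p(119)=1653668665, p(120)=1844349560, p(121)=2056148051, p(122)=2291320912, p(123)=2552338241, p(124)=2841940500, p(125)=3163127352, p(126)=3519222692, p(127)=3913864295, p(128)=4351078600, p(129)=4835271870, p(130)=5371315400, p(131)=5964539504, p(132)=6620830889, p(133)=7346629512, p(134)=8149040695, p(135)=9035836076, p(136)=10015581680, p(137)=11097645016, p(138)=12292341831, p(139)=13610949895, p(140)=15065878135, p(141)=16670689208, p(142)=18440293320, p(143)=20390982757, p(144)=22540654445, p(145)=24908858009, p(146)=27517052599, p(147)=30388671978, p(148)=33549419497, p(149)=37027355200, p(150)=40853235313, p(151)=45060624582, p(152)=49686288421, p(153)=54770336324, p(154)=60356673280, p(155)=66493182097, p(156)=73232243759, p(157)=80630964769, p(158)=88751778802, p(159)=97662728555, p(160)=107438159466, p(161)=118159068427, p(162)=129913904637, p(163)=142798995930, p(164)=156919475295, p(165)=172389800255, p(166)=189334822579, p(167)=207890420102, p(168)=228204732751, p(169)=250438925115, p(170)=274768617130, p(171)=301384802048, p(172)=330495499613, p(173)=362326859895, p(174)=397125074750, p(175)=435157697830, p(176)=476715857290, p(177)=522115831195, p(178)=571701605655, p(179)=625846753120, p(180)=684957390936, p(181)=749474411781, p(182)=819876908323, p(183)=896684817527, p(184)=980462880430, p(185)=1071823774337, p(186)=1171432692373, p(187)=1280011042268.
Final step: p(188) = p(187) + p(186) - p(183) - p(181) + p(176) + p(173) - p(166) - p(162) + p(153) + p(148) - p(137) - p(131) + p(118) + p(111) - p(96) - p(88) + p(71) + p(62) - p(43) - p(33) + p(12) + p(1)
= 1280011042268 + 1171432692373 - 896684817527 - 749474411781 + 476715857290 + 362326859895 - 189334822579 - 129913904637 + 54770336324 + 33549419497 - 11097645016 - 5964539504 + 1482074143 + 679903203 - 118114304 - 44108109 + 4697205 + 1300156 - 63261 - 10143 + 77 + 1
= 1398341745571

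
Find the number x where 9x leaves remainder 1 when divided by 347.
270

gcd(9, 347) = 1, so the inverse exists.
Extended Euclidean algorithm on (347, 9):
347 = 38 × 9 + 5  ⟹  5 = (1)·347 + (-38)·9
9 = 1 × 5 + 4  ⟹  4 = (-1)·347 + (39)·9
5 = 1 × 4 + 1  ⟹  1 = (2)·347 + (-77)·9
So (-77)·9 ≡ 1 (mod 347), i.e. 9^(-1) ≡ -77 ≡ 270 (mod 347).
Check: 9 × 270 = 2430 ≡ 1 (mod 347)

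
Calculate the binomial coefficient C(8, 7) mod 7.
1

Using Lucas' theorem:
Write n=8 and k=7 in base 7:
n in base 7: [1, 1]
k in base 7: [1, 0]
C(8,7) mod 7 = ∏ C(n_i, k_i) mod 7
Digit binomials (mod 7): C(1,1) = 1; C(1,0) = 1
Product: 1 × 1 = 1 ≡ 1 (mod 7)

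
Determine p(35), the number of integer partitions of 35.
14883

p(n) counts ways to write n as a sum of positive integers (order ignored).
Euler's pentagonal recurrence: p(k) = p(k-1) + p(k-2) - p(k-5) - p(k-7) + p(k-12) + p(k-15) - ... (offsets j(3j∓1)/2, signs ++--, p(0)=1, p(<0)=0).
DP table for k = 0..34: p(0)=1, p(1)=1, p(2)=2, p(3)=3, p(4)=5, p(5)=7, p(6)=11, p(7)=15, p(8)=22, p(9)=30, p(10)=42, p(11)=56, p(12)=77, p(13)=101, p(14)=135, p(15)=176, p(16)=231, p(17)=297, p(18)=385, p(19)=490, p(20)=627, p(21)=792, p(22)=1002, p(23)=1255, p(24)=1575, p(25)=1958, p(26)=2436, p(27)=3010, p(28)=3718, p(29)=4565, p(30)=5604, p(31)=6842, p(32)=8349, p(33)=10143, p(34)=12310.
Final step: p(35) = p(34) + p(33) - p(30) - p(28) + p(23) + p(20) - p(13) - p(9) + p(0)
= 12310 + 10143 - 5604 - 3718 + 1255 + 627 - 101 - 30 + 1
= 14883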